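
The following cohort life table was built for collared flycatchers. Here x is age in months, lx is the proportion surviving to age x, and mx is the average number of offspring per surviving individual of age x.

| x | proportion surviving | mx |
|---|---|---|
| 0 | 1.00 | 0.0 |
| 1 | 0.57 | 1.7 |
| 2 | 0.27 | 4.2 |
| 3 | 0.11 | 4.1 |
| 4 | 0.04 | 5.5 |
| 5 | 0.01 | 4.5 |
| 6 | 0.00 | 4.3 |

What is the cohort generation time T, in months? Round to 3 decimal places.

lx·mx: 0, 0.969, 1.134, 0.451, 0.22, 0.045, 0 → R0 = 2.819
x·lx·mx: 0, 0.969, 2.268, 1.353, 0.88, 0.225, 0 → Σ = 5.695
T = 5.695 / 2.819 = 2.02022… → 2.020

2.020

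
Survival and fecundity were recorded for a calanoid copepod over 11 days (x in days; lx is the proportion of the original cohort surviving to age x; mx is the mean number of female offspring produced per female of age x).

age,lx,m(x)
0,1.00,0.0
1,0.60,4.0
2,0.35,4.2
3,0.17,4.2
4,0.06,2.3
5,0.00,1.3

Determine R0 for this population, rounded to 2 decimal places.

4.72

lx·mx by age: 0, 2.4, 1.47, 0.714, 0.138, 0
R0 = Σ lx·mx = 4.722 → 4.72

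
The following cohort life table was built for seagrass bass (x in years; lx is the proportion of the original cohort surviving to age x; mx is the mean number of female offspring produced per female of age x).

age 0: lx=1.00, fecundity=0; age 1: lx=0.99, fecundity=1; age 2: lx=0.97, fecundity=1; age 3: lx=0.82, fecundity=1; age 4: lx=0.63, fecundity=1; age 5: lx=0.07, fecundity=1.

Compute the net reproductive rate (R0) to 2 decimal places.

3.48

lx·mx by age: 0, 0.99, 0.97, 0.82, 0.63, 0.07
R0 = Σ lx·mx = 3.48 → 3.48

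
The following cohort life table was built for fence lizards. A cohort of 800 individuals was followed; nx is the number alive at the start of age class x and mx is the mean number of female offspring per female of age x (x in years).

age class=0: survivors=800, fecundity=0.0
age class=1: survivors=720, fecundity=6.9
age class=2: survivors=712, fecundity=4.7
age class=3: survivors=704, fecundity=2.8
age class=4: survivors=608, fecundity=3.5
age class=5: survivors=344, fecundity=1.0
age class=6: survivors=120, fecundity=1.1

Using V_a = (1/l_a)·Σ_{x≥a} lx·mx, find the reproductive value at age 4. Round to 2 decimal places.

lx = nx/n0 = nx/800: 1, 0.9, 0.89, 0.88, 0.76, 0.43, 0.15
lx·mx for x ≥ 4: 2.66, 0.43, 0.165 → sum = 3.255
V_4 = 3.255 / l_4 = 3.255 / 0.76 = 4.282895… → 4.28

4.28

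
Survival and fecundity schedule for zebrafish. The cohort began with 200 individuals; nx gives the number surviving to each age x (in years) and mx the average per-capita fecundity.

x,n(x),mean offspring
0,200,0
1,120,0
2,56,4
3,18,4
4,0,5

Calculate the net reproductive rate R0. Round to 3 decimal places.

lx = nx/n0 = nx/200: 1, 0.6, 0.28, 0.09, 0
lx·mx by age: 0, 0, 1.12, 0.36, 0
R0 = Σ lx·mx = 1.48 → 1.480

1.480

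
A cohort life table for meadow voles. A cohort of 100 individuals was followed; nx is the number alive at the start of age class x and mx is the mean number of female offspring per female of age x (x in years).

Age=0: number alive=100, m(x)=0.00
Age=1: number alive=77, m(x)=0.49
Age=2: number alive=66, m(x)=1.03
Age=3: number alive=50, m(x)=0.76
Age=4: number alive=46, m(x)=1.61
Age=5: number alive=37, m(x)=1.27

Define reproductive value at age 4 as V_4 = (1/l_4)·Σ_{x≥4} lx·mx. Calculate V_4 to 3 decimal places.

2.632

lx = nx/n0 = nx/100: 1, 0.77, 0.66, 0.5, 0.46, 0.37
lx·mx for x ≥ 4: 0.7406, 0.4699 → sum = 1.2105
V_4 = 1.2105 / l_4 = 1.2105 / 0.46 = 2.631522… → 2.632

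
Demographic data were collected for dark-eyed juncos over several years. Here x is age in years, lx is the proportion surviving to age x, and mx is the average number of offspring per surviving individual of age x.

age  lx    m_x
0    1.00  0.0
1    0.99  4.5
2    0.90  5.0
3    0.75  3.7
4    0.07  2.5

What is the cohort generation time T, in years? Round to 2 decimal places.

lx·mx: 0, 4.455, 4.5, 2.775, 0.175 → R0 = 11.905
x·lx·mx: 0, 4.455, 9, 8.325, 0.7 → Σ = 22.48
T = 22.48 / 11.905 = 1.888282… → 1.89

1.89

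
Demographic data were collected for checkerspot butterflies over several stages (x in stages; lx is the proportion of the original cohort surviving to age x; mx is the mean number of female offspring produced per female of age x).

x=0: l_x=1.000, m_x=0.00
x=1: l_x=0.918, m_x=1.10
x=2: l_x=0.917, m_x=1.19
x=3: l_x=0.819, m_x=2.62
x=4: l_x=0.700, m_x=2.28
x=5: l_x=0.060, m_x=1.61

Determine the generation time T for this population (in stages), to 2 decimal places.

2.78

lx·mx: 0, 1.0098, 1.09123, 2.14578, 1.596, 0.0966 → R0 = 5.93941
x·lx·mx: 0, 1.0098, 2.18246, 6.43734, 6.384, 0.483 → Σ = 16.4966
T = 16.4966 / 5.93941 = 2.777481… → 2.78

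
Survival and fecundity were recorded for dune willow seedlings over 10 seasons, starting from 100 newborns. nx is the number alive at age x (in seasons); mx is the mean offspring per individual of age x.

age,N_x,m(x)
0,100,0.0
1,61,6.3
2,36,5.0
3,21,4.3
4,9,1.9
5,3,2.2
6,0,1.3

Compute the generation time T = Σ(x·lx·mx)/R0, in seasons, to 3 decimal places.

lx = nx/n0 = nx/100: 1, 0.61, 0.36, 0.21, 0.09, 0.03, 0
lx·mx: 0, 3.843, 1.8, 0.903, 0.171, 0.066, 0 → R0 = 6.783
x·lx·mx: 0, 3.843, 3.6, 2.709, 0.684, 0.33, 0 → Σ = 11.166
T = 11.166 / 6.783 = 1.646174… → 1.646

1.646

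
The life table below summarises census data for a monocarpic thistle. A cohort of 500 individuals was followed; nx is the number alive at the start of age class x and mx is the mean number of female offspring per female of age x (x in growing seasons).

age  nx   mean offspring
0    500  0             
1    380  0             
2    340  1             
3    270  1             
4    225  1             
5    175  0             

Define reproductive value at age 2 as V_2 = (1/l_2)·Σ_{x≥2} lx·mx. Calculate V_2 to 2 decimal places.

lx = nx/n0 = nx/500: 1, 0.76, 0.68, 0.54, 0.45, 0.35
lx·mx for x ≥ 2: 0.68, 0.54, 0.45, 0 → sum = 1.67
V_2 = 1.67 / l_2 = 1.67 / 0.68 = 2.455882… → 2.46

2.46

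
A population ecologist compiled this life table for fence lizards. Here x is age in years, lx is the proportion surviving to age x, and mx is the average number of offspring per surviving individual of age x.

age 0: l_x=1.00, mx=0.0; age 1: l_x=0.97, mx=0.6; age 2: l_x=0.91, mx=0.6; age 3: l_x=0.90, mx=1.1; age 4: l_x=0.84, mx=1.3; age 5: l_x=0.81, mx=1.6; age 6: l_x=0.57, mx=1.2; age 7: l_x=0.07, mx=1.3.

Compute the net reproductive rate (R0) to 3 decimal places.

5.281

lx·mx by age: 0, 0.582, 0.546, 0.99, 1.092, 1.296, 0.684, 0.091
R0 = Σ lx·mx = 5.281 → 5.281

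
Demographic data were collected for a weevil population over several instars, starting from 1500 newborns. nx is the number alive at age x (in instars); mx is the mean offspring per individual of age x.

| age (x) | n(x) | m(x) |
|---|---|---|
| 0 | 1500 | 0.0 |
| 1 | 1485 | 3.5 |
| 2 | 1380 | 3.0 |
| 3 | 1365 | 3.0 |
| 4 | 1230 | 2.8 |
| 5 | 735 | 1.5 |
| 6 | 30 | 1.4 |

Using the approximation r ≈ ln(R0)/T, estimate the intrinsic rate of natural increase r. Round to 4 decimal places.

0.9889

lx = nx/n0 = nx/1500: 1, 0.99, 0.92, 0.91, 0.82, 0.49, 0.02
R0 = Σ lx·mx = 0 + 3.465 + 2.76 + 2.73 + 2.296 + 0.735 + 0.028 = 12.014
Σ x·lx·mx = 30.202; T = 30.202/12.014 = 2.5139…
r ≈ ln(R0)/T = ln(12.014)/2.5139… = 0.98893… → 0.9889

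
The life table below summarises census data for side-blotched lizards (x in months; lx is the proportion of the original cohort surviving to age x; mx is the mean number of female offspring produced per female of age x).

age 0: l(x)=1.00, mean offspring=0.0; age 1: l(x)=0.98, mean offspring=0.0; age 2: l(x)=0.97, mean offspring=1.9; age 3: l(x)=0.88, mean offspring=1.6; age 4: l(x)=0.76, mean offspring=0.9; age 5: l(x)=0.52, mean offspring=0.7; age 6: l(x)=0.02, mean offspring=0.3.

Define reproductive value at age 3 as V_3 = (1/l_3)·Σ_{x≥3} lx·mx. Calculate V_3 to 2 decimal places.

lx·mx for x ≥ 3: 1.408, 0.684, 0.364, 0.006 → sum = 2.462
V_3 = 2.462 / l_3 = 2.462 / 0.88 = 2.797727… → 2.80

2.80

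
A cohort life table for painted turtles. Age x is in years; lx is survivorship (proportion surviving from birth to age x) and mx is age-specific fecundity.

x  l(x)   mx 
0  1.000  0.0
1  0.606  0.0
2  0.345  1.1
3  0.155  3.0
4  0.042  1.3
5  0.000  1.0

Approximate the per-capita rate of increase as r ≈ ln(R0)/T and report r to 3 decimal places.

R0 = Σ lx·mx = 0 + 0 + 0.3795 + 0.465 + 0.0546 + 0 = 0.8991
Σ x·lx·mx = 2.3724; T = 2.3724/0.8991 = 2.63864…
r ≈ ln(R0)/T = ln(0.8991)/2.63864… = -0.04031… → -0.040

-0.040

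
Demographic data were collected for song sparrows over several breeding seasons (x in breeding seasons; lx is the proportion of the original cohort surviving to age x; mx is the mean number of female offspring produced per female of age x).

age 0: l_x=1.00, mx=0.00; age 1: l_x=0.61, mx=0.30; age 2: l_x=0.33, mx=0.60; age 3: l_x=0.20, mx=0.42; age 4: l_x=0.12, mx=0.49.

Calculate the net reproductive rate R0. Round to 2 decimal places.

0.52

lx·mx by age: 0, 0.183, 0.198, 0.084, 0.0588
R0 = Σ lx·mx = 0.5238 → 0.52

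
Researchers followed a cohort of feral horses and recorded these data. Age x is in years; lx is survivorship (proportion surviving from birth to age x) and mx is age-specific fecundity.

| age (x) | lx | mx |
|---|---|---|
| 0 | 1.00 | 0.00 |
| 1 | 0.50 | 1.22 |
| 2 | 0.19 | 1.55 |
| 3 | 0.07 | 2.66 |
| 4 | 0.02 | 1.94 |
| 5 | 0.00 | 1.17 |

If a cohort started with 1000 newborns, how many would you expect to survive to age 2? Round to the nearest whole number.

190

Expected survivors = N0 · l_2 = 1000 × 0.19 = 190 → 190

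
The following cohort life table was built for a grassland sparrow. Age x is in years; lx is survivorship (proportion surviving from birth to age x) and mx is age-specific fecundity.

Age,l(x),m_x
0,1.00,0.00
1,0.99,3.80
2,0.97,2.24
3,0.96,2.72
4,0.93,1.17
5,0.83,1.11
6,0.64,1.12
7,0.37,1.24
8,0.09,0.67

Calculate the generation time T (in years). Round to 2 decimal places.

lx·mx: 0, 3.762, 2.1728, 2.6112, 1.0881, 0.9213, 0.7168, 0.4588, 0.0603 → R0 = 11.7913
x·lx·mx: 0, 3.762, 4.3456, 7.8336, 4.3524, 4.6065, 4.3008, 3.2116, 0.4824 → Σ = 32.8949
T = 32.8949 / 11.7913 = 2.78976… → 2.79

2.79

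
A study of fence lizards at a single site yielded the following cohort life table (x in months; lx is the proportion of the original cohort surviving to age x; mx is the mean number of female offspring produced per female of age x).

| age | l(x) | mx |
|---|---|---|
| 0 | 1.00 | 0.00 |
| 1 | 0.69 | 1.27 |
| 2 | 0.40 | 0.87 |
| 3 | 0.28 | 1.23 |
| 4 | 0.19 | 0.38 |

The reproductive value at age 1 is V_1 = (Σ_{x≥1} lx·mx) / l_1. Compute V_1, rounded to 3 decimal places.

lx·mx for x ≥ 1: 0.8763, 0.348, 0.3444, 0.0722 → sum = 1.6409
V_1 = 1.6409 / l_1 = 1.6409 / 0.69 = 2.378116… → 2.378

2.378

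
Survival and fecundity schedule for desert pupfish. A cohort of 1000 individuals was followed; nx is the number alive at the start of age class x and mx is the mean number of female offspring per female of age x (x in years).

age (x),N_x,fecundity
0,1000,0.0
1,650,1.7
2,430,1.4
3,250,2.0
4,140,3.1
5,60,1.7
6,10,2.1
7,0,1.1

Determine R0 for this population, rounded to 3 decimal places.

lx = nx/n0 = nx/1000: 1, 0.65, 0.43, 0.25, 0.14, 0.06, 0.01, 0
lx·mx by age: 0, 1.105, 0.602, 0.5, 0.434, 0.102, 0.021, 0
R0 = Σ lx·mx = 2.764 → 2.764

2.764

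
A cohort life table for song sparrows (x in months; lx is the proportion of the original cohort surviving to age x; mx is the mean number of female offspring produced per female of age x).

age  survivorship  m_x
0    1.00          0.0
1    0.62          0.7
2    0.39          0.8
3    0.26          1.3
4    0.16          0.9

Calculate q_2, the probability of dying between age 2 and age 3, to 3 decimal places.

q_2 = (l_2 − l_3) / l_2 = (0.39 − 0.26) / 0.39
     = 0.13 / 0.39 = 0.333333… → 0.333

0.333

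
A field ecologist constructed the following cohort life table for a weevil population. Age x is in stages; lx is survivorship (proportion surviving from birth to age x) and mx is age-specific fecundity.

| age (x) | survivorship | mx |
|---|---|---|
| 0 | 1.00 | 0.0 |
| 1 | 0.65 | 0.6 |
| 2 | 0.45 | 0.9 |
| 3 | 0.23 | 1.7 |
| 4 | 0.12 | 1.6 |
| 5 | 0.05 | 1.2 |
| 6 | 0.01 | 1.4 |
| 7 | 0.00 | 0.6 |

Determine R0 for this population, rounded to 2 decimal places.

lx·mx by age: 0, 0.39, 0.405, 0.391, 0.192, 0.06, 0.014, 0
R0 = Σ lx·mx = 1.452 → 1.45

1.45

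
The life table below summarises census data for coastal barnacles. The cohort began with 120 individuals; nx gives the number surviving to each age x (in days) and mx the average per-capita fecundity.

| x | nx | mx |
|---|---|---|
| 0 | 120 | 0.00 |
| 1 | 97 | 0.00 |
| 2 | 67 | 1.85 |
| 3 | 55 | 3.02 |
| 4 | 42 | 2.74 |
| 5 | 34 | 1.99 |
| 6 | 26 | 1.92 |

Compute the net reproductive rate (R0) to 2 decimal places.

lx = nx/n0 = nx/120: 1, 0.80833…, 0.55833…, 0.45833…, 0.35, 0.28333…, 0.21667…
lx·mx by age: 0, 0, 1.032917…, 1.384167…, 0.959, 0.563833…, 0.416…
R0 = Σ lx·mx = 4.355917… → 4.36

4.36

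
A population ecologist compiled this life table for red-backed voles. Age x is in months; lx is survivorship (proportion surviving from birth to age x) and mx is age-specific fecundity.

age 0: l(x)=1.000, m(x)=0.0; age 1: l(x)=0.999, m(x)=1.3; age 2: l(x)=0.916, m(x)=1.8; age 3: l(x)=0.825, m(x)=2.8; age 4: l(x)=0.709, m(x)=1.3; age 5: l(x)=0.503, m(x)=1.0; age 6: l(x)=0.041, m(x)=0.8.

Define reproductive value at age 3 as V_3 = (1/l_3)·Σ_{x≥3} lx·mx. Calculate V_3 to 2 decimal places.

4.57

lx·mx for x ≥ 3: 2.31, 0.9217, 0.503, 0.0328 → sum = 3.7675
V_3 = 3.7675 / l_3 = 3.7675 / 0.825 = 4.566667… → 4.57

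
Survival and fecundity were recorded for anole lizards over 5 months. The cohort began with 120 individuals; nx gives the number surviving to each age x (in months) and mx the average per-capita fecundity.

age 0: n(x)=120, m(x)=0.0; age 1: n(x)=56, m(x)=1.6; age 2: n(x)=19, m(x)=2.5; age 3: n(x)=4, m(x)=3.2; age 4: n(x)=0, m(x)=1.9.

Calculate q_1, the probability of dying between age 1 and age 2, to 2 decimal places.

lx = nx/n0 = nx/120: 1, 0.46667…, 0.15833…, 0.03333…, 0
q_1 = (l_1 − l_2) / l_1 = (0.466667… − 0.158333…) / 0.466667…
     = 0.308333… / 0.466667… = 0.660714… → 0.66

0.66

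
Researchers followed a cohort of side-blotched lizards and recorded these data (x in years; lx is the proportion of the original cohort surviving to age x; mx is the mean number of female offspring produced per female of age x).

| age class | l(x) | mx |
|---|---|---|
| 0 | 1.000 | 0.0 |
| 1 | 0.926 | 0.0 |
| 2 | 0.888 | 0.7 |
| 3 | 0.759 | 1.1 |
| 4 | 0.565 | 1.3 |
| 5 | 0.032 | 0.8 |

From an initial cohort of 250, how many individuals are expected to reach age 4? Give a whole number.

Expected survivors = N0 · l_4 = 250 × 0.565 = 141.25 → 141

141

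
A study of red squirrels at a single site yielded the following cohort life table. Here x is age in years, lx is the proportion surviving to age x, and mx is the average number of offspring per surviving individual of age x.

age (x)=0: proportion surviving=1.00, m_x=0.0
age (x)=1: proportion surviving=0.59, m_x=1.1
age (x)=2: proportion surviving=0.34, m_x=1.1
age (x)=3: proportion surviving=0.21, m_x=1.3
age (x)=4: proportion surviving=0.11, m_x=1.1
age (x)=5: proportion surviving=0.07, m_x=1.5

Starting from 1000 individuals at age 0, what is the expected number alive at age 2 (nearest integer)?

340

Expected survivors = N0 · l_2 = 1000 × 0.34 = 340 → 340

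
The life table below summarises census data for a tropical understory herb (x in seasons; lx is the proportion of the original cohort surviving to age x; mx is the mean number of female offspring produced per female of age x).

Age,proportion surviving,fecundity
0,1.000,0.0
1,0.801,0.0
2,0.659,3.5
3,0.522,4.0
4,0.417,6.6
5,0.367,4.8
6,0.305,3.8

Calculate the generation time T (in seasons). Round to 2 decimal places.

3.74

lx·mx: 0, 0, 2.3065, 2.088, 2.7522, 1.7616, 1.159 → R0 = 10.0673
x·lx·mx: 0, 0, 4.613, 6.264, 11.0088, 8.808, 6.954 → Σ = 37.6478
T = 37.6478 / 10.0673 = 3.739612… → 3.74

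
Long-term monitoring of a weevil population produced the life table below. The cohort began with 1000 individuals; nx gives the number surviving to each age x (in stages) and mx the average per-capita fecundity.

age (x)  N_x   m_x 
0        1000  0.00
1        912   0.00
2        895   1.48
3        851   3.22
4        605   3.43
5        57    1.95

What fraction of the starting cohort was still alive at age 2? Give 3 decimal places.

l_2 = n_2/n_0 = 895/1000 = 0.895 → 0.895

0.895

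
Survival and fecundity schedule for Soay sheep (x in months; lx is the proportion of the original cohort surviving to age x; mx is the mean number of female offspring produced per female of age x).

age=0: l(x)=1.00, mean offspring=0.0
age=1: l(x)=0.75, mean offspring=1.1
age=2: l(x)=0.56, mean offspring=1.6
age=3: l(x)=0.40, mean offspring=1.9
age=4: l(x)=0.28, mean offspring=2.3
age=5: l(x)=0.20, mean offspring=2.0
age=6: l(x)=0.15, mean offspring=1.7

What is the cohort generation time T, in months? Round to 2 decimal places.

lx·mx: 0, 0.825, 0.896, 0.76, 0.644, 0.4, 0.255 → R0 = 3.78
x·lx·mx: 0, 0.825, 1.792, 2.28, 2.576, 2, 1.53 → Σ = 11.003
T = 11.003 / 3.78 = 2.910847… → 2.91

2.91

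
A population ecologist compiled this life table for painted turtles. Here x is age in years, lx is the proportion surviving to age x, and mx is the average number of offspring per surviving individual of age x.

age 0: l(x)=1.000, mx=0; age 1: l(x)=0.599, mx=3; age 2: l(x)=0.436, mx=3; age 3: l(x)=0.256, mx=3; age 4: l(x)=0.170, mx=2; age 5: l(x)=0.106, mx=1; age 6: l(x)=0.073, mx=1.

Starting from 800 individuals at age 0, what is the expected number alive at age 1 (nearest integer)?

479

Expected survivors = N0 · l_1 = 800 × 0.599 = 479.2 → 479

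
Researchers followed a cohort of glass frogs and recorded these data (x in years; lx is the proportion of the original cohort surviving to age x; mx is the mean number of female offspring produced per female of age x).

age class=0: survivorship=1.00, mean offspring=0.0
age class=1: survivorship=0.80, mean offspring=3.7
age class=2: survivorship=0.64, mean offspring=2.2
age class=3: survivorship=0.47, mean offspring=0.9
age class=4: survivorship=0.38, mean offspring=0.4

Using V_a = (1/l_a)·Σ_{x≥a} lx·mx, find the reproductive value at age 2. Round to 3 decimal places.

3.098

lx·mx for x ≥ 2: 1.408, 0.423, 0.152 → sum = 1.983
V_2 = 1.983 / l_2 = 1.983 / 0.64 = 3.098438… → 3.098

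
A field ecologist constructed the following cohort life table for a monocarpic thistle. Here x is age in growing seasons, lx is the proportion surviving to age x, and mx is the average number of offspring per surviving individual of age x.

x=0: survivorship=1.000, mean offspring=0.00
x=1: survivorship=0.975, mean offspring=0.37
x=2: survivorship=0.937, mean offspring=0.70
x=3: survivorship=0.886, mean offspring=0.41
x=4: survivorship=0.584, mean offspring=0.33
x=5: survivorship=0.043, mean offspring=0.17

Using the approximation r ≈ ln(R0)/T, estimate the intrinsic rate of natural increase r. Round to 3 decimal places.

0.202

R0 = Σ lx·mx = 0 + 0.36075 + 0.6559 + 0.36326 + 0.19272 + 0.00731 = 1.57994
Σ x·lx·mx = 3.56976; T = 3.56976/1.57994 = 2.25943…
r ≈ ln(R0)/T = ln(1.57994)/2.25943… = 0.20243… → 0.202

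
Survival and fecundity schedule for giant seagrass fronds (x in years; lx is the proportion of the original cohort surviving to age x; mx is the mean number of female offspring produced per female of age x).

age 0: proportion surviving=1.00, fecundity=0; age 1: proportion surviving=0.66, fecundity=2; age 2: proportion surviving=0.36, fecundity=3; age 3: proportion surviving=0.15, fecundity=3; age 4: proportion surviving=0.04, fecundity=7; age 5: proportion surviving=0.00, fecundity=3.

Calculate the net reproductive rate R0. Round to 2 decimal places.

3.13

lx·mx by age: 0, 1.32, 1.08, 0.45, 0.28, 0
R0 = Σ lx·mx = 3.13 → 3.13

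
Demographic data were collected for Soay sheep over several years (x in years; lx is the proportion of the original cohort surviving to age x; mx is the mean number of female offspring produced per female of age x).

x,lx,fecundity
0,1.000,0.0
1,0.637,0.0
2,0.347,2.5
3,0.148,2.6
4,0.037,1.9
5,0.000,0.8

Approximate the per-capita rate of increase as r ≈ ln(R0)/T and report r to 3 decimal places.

0.117

R0 = Σ lx·mx = 0 + 0 + 0.8675 + 0.3848 + 0.0703 + 0 = 1.3226
Σ x·lx·mx = 3.1706; T = 3.1706/1.3226 = 2.39725…
r ≈ ln(R0)/T = ln(1.3226)/2.39725… = 0.11663… → 0.117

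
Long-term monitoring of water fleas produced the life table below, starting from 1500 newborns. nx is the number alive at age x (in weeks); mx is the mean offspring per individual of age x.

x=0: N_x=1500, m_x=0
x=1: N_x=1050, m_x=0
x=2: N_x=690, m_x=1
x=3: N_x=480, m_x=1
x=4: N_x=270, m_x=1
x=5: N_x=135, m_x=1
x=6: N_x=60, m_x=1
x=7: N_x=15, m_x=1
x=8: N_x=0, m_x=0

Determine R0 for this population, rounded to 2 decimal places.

1.10

lx = nx/n0 = nx/1500: 1, 0.7, 0.46, 0.32, 0.18, 0.09, 0.04, 0.01, 0
lx·mx by age: 0, 0, 0.46, 0.32, 0.18, 0.09, 0.04, 0.01, 0
R0 = Σ lx·mx = 1.1 → 1.10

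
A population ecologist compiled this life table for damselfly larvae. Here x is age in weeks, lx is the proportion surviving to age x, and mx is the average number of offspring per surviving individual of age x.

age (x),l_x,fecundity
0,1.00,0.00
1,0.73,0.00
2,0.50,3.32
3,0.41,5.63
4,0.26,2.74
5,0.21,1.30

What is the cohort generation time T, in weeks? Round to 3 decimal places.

lx·mx: 0, 0, 1.66, 2.3083, 0.7124, 0.273 → R0 = 4.9537
x·lx·mx: 0, 0, 3.32, 6.9249, 2.8496, 1.365 → Σ = 14.4595
T = 14.4595 / 4.9537 = 2.918929… → 2.919

2.919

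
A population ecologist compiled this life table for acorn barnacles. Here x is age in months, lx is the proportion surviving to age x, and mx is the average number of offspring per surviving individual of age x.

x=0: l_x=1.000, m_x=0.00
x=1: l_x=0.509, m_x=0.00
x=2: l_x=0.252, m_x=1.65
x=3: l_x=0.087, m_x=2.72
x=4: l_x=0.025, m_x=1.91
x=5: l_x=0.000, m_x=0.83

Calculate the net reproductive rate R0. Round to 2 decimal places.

0.70

lx·mx by age: 0, 0, 0.4158, 0.23664, 0.04775, 0
R0 = Σ lx·mx = 0.70019 → 0.70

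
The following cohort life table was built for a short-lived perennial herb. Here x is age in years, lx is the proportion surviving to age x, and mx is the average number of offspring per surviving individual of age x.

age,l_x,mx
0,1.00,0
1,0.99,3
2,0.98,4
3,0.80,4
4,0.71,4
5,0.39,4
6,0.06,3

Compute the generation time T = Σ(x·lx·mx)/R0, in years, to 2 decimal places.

2.77

lx·mx: 0, 2.97, 3.92, 3.2, 2.84, 1.56, 0.18 → R0 = 14.67
x·lx·mx: 0, 2.97, 7.84, 9.6, 11.36, 7.8, 1.08 → Σ = 40.65
T = 40.65 / 14.67 = 2.770961… → 2.77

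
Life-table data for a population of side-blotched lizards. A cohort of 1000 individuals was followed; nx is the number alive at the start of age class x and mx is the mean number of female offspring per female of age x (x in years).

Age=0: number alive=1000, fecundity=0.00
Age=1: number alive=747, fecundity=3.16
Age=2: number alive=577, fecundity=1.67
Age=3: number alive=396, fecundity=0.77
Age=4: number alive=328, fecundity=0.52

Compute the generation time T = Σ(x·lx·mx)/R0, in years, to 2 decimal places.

lx = nx/n0 = nx/1000: 1, 0.747, 0.577, 0.396, 0.328
lx·mx: 0, 2.36052, 0.96359, 0.30492, 0.17056 → R0 = 3.79959
x·lx·mx: 0, 2.36052, 1.92718, 0.91476, 0.68224 → Σ = 5.8847
T = 5.8847 / 3.79959 = 1.548772… → 1.55

1.55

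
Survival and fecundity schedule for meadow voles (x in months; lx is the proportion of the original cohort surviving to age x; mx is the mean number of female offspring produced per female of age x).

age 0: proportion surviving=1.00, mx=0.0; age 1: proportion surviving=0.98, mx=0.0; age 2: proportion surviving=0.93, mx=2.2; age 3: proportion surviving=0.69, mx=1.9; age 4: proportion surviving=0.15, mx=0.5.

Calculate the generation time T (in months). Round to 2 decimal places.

lx·mx: 0, 0, 2.046, 1.311, 0.075 → R0 = 3.432
x·lx·mx: 0, 0, 4.092, 3.933, 0.3 → Σ = 8.325
T = 8.325 / 3.432 = 2.425699… → 2.43

2.43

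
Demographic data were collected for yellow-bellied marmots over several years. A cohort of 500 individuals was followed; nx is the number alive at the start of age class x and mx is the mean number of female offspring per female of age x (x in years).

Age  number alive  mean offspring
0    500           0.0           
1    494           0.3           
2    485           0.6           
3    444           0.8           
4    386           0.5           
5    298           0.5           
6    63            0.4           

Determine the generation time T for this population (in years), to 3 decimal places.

lx = nx/n0 = nx/500: 1, 0.988, 0.97, 0.888, 0.772, 0.596, 0.126
lx·mx: 0, 0.2964, 0.582, 0.7104, 0.386, 0.298, 0.0504 → R0 = 2.3232
x·lx·mx: 0, 0.2964, 1.164, 2.1312, 1.544, 1.49, 0.3024 → Σ = 6.928
T = 6.928 / 2.3232 = 2.982094… → 2.982

2.982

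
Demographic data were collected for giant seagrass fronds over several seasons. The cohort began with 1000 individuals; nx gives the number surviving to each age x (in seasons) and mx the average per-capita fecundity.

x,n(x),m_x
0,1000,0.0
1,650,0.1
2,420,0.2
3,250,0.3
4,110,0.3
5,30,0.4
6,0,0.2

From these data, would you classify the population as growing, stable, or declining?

lx = nx/n0 = nx/1000: 1, 0.65, 0.42, 0.25, 0.11, 0.03, 0
R0 = Σ lx·mx = 0 + 0.065 + 0.084 + 0.075 + 0.033 + 0.012 + 0 = 0.269
R0 < 1, so the population is declining.

declining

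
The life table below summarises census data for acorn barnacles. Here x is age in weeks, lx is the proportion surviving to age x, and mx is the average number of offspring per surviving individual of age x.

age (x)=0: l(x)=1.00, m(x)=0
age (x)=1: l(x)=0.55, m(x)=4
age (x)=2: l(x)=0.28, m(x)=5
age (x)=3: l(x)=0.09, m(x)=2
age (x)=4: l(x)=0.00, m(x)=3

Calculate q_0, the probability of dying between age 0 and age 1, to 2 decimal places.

0.45

q_0 = (l_0 − l_1) / l_0 = (1 − 0.55) / 1
     = 0.45 / 1 = 0.45 → 0.45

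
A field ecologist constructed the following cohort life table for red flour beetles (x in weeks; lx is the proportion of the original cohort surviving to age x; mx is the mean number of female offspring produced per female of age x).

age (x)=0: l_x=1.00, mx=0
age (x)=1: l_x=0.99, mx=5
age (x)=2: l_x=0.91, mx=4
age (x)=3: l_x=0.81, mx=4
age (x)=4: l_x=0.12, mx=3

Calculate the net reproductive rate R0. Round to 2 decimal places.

12.19

lx·mx by age: 0, 4.95, 3.64, 3.24, 0.36
R0 = Σ lx·mx = 12.19 → 12.19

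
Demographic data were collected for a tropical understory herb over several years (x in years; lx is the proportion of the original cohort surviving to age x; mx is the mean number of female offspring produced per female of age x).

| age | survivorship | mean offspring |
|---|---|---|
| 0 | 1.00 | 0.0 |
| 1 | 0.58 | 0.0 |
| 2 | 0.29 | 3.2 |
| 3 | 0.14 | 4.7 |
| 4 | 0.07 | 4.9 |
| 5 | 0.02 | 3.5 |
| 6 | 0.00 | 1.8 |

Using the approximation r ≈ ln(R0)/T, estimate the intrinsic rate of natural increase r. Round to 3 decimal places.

0.249

R0 = Σ lx·mx = 0 + 0 + 0.928 + 0.658 + 0.343 + 0.07 + 0 = 1.999
Σ x·lx·mx = 5.552; T = 5.552/1.999 = 2.77739…
r ≈ ln(R0)/T = ln(1.999)/2.77739… = 0.24939… → 0.249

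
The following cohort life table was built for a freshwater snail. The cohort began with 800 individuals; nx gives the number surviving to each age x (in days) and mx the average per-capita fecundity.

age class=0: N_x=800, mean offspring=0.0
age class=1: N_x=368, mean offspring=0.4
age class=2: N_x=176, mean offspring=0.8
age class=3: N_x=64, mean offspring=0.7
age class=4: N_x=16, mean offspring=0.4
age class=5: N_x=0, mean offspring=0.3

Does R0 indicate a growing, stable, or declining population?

lx = nx/n0 = nx/800: 1, 0.46, 0.22, 0.08, 0.02, 0
R0 = Σ lx·mx = 0 + 0.184 + 0.176 + 0.056 + 0.008 + 0 = 0.424
R0 < 1, so the population is declining.

declining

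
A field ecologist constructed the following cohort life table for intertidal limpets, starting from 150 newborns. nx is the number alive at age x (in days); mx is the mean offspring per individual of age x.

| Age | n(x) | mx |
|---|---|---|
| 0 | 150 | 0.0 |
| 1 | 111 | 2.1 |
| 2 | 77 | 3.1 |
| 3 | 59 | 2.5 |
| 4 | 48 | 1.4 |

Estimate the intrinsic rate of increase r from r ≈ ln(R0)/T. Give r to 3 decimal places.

0.734

lx = nx/n0 = nx/150: 1, 0.74, 0.51333…, 0.39333…, 0.32
R0 = Σ lx·mx = 0 + 1.554 + 1.59133… + 0.98333… + 0.448 = 4.576667…
Σ x·lx·mx = 9.478667…; T = 9.478667…/4.576667… = 2.07109…
r ≈ ln(R0)/T = ln(4.576667…)/2.07109… = 0.73438… → 0.734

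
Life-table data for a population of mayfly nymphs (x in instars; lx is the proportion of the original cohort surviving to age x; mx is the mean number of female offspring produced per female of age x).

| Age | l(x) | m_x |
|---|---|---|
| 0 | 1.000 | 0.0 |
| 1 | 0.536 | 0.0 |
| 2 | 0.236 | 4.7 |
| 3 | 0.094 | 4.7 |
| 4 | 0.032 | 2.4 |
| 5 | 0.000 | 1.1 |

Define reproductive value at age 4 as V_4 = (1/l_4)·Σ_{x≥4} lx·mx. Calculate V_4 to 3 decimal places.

lx·mx for x ≥ 4: 0.0768, 0 → sum = 0.0768
V_4 = 0.0768 / l_4 = 0.0768 / 0.032 = 2.4 → 2.400

2.400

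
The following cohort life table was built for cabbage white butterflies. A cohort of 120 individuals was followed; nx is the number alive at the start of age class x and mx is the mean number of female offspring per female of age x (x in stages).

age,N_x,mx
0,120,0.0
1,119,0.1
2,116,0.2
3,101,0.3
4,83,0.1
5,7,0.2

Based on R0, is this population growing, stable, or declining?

declining

lx = nx/n0 = nx/120: 1, 0.99167…, 0.96667…, 0.84167…, 0.69167…, 0.05833…
R0 = Σ lx·mx = 0 + 0.099167… + 0.193333… + 0.2525… + 0.069167… + 0.011667… = 0.625833…
R0 < 1, so the population is declining.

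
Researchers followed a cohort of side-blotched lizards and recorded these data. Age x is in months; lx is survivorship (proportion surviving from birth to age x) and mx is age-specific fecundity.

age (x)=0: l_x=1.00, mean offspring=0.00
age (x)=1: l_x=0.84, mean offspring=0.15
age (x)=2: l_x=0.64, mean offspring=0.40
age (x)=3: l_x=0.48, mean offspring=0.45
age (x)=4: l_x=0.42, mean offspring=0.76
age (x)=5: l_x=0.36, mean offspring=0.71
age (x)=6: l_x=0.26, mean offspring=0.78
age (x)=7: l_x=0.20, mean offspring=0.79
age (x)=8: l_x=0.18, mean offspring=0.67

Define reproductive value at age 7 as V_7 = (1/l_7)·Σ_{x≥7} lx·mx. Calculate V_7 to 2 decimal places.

1.39

lx·mx for x ≥ 7: 0.158, 0.1206 → sum = 0.2786
V_7 = 0.2786 / l_7 = 0.2786 / 0.2 = 1.393 → 1.39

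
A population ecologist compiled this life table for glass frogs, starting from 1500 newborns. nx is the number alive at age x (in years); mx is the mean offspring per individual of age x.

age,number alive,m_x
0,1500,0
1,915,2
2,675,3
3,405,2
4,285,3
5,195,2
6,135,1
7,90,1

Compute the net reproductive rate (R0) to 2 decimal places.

4.09

lx = nx/n0 = nx/1500: 1, 0.61, 0.45, 0.27, 0.19, 0.13, 0.09, 0.06
lx·mx by age: 0, 1.22, 1.35, 0.54, 0.57, 0.26, 0.09, 0.06
R0 = Σ lx·mx = 4.09 → 4.09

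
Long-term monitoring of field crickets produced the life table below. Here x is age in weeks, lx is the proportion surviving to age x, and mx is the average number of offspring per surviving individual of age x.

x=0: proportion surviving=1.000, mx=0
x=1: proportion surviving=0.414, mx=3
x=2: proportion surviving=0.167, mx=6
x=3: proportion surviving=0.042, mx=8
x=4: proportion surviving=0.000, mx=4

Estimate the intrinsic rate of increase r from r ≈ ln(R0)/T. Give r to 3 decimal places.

0.575

R0 = Σ lx·mx = 0 + 1.242 + 1.002 + 0.336 + 0 = 2.58
Σ x·lx·mx = 4.254; T = 4.254/2.58 = 1.64884…
r ≈ ln(R0)/T = ln(2.58)/1.64884… = 0.57482… → 0.575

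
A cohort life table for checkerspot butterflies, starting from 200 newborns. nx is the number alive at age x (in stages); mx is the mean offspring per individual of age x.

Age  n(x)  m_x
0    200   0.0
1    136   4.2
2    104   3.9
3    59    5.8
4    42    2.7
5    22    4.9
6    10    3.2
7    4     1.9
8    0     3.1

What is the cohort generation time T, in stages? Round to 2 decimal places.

2.31

lx = nx/n0 = nx/200: 1, 0.68, 0.52, 0.295, 0.21, 0.11, 0.05, 0.02, 0
lx·mx: 0, 2.856, 2.028, 1.711, 0.567, 0.539, 0.16, 0.038, 0 → R0 = 7.899
x·lx·mx: 0, 2.856, 4.056, 5.133, 2.268, 2.695, 0.96, 0.266, 0 → Σ = 18.234
T = 18.234 / 7.899 = 2.308393… → 2.31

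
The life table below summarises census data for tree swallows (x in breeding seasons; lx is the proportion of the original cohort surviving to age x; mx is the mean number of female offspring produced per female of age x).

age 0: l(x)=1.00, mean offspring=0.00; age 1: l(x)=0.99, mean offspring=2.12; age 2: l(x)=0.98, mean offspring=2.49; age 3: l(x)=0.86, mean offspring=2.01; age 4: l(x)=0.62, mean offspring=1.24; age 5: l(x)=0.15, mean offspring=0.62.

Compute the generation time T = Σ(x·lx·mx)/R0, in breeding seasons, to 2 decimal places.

2.20

lx·mx: 0, 2.0988, 2.4402, 1.7286, 0.7688, 0.093 → R0 = 7.1294
x·lx·mx: 0, 2.0988, 4.8804, 5.1858, 3.0752, 0.465 → Σ = 15.7052
T = 15.7052 / 7.1294 = 2.202878… → 2.20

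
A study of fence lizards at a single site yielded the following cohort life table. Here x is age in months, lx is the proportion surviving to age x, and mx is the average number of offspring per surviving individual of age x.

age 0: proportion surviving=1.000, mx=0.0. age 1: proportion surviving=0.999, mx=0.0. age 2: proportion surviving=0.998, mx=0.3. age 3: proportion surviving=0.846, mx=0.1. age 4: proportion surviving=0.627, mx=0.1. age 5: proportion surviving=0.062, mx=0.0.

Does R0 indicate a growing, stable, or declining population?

R0 = Σ lx·mx = 0 + 0 + 0.2994 + 0.0846 + 0.0627 + 0 = 0.4467
R0 < 1, so the population is declining.

declining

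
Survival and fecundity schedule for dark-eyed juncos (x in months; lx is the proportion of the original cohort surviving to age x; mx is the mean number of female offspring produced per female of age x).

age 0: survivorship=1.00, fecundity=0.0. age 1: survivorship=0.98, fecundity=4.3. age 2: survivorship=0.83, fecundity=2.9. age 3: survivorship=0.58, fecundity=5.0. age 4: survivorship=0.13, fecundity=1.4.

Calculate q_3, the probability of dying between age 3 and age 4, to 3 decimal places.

0.776

q_3 = (l_3 − l_4) / l_3 = (0.58 − 0.13) / 0.58
     = 0.45 / 0.58 = 0.775862… → 0.776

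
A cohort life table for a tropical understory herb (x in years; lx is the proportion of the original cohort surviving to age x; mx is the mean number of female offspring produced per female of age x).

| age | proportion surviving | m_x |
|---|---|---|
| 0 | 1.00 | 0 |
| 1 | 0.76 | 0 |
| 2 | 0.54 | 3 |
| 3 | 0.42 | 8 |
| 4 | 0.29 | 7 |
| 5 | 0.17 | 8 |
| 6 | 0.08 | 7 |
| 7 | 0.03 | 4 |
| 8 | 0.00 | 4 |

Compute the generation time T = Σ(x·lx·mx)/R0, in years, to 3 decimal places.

3.585

lx·mx: 0, 0, 1.62, 3.36, 2.03, 1.36, 0.56, 0.12, 0 → R0 = 9.05
x·lx·mx: 0, 0, 3.24, 10.08, 8.12, 6.8, 3.36, 0.84, 0 → Σ = 32.44
T = 32.44 / 9.05 = 3.58453… → 3.585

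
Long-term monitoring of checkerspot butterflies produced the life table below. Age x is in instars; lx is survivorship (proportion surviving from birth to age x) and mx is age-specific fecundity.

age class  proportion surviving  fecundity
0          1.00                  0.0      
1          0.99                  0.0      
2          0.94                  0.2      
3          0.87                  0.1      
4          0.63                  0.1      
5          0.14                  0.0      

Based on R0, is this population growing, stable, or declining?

declining

R0 = Σ lx·mx = 0 + 0 + 0.188 + 0.087 + 0.063 + 0 = 0.338
R0 < 1, so the population is declining.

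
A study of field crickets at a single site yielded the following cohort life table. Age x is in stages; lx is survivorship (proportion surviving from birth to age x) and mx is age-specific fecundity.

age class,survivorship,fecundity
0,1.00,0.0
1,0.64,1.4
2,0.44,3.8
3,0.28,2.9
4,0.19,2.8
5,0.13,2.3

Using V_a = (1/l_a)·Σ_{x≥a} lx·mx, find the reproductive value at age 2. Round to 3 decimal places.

lx·mx for x ≥ 2: 1.672, 0.812, 0.532, 0.299 → sum = 3.315
V_2 = 3.315 / l_2 = 3.315 / 0.44 = 7.534091… → 7.534

7.534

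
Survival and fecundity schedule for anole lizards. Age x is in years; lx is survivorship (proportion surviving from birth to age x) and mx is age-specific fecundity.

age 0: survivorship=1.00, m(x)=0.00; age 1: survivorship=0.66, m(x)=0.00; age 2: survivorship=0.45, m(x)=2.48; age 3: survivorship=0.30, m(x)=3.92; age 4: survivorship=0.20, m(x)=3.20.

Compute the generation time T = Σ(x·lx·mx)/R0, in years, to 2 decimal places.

lx·mx: 0, 0, 1.116, 1.176, 0.64 → R0 = 2.932
x·lx·mx: 0, 0, 2.232, 3.528, 2.56 → Σ = 8.32
T = 8.32 / 2.932 = 2.837653… → 2.84

2.84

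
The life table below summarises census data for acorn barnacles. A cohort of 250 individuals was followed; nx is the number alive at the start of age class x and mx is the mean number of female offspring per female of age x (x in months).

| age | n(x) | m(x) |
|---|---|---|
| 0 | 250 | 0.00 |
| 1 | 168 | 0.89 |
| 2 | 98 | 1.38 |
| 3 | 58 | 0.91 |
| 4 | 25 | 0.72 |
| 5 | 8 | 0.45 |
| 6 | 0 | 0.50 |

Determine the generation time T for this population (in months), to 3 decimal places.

lx = nx/n0 = nx/250: 1, 0.672, 0.392, 0.232, 0.1, 0.032, 0
lx·mx: 0, 0.59808, 0.54096, 0.21112, 0.072, 0.0144, 0 → R0 = 1.43656
x·lx·mx: 0, 0.59808, 1.08192, 0.63336, 0.288, 0.072, 0 → Σ = 2.67336
T = 2.67336 / 1.43656 = 1.860946… → 1.861

1.861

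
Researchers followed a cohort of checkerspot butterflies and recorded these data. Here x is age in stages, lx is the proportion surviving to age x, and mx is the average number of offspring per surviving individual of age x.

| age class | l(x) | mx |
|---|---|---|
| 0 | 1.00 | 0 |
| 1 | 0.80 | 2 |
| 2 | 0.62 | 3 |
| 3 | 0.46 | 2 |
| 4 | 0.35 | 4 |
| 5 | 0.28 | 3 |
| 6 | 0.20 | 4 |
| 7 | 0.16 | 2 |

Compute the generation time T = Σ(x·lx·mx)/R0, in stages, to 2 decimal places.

lx·mx: 0, 1.6, 1.86, 0.92, 1.4, 0.84, 0.8, 0.32 → R0 = 7.74
x·lx·mx: 0, 1.6, 3.72, 2.76, 5.6, 4.2, 4.8, 2.24 → Σ = 24.92
T = 24.92 / 7.74 = 3.219638… → 3.22

3.22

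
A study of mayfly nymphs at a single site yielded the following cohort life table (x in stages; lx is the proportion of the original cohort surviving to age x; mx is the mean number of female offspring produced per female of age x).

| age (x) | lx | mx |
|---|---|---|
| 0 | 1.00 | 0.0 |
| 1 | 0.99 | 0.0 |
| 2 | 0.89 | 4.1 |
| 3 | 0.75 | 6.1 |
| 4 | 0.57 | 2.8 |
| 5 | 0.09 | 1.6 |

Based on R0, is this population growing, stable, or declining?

growing

R0 = Σ lx·mx = 0 + 0 + 3.649 + 4.575 + 1.596 + 0.144 = 9.964
R0 > 1, so the population is growing.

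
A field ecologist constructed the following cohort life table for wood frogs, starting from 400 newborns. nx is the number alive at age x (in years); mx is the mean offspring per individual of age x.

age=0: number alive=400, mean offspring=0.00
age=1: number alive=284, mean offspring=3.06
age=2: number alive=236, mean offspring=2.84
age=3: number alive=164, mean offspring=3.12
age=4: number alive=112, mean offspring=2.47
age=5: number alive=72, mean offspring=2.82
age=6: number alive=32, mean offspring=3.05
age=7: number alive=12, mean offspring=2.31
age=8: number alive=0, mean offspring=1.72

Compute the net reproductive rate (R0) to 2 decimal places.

6.64

lx = nx/n0 = nx/400: 1, 0.71, 0.59, 0.41, 0.28, 0.18, 0.08, 0.03, 0
lx·mx by age: 0, 2.1726, 1.6756, 1.2792, 0.6916, 0.5076, 0.244, 0.0693, 0
R0 = Σ lx·mx = 6.6399 → 6.64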